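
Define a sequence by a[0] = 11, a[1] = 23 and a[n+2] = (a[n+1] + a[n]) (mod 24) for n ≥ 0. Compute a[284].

We have a[0] = 11; a[1] = 23; a[2] = 10; a[3] = 9; a[4] = 19; a[5] = 4; a[6] = 23; a[7] = 3; a[8] = 2; a[9] = 5; a[10] = 7; a[11] = 12; a[12] = 19; a[13] = 7; a[14] = 2; a[15] = 9; a[16] = 11; a[17] = 20; a[18] = 7; a[19] = 3; a[20] = 10; a[21] = 13; a[22] = 23; a[23] = 12; a[24] = 11; a[25] = 23.
The sequence repeats with period 24.
So a[284] = a[0 + ((284-0) mod 24)] = a[20] = 10.

10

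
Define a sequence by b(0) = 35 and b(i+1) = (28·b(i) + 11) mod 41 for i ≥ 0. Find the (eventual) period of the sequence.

We have b(0) = 35,  b(1) = 7,  b(2) = 2,  b(3) = 26,  b(4) = 1,  b(5) = 39,  b(6) = 37,  b(7) = 22,  b(8) = 12,  b(9) = 19,  b(10) = 10,  b(11) = 4,  b(12) = 0,  b(13) = 11,  b(14) = 32,  b(15) = 5,  b(16) = 28,  b(17) = 16,  b(18) = 8,  b(19) = 30,  b(20) = 31,  b(21) = 18,  b(22) = 23,  b(23) = 40,  b(24) = 24,  b(25) = 27,  b(26) = 29,  b(27) = 3,  b(28) = 13,  b(29) = 6,  b(30) = 15,  b(31) = 21,  b(32) = 25,  b(33) = 14,  b(34) = 34,  b(35) = 20,  b(36) = 38,  b(37) = 9,  b(38) = 17,  b(39) = 36,  b(40) = 35.
Since b(40) = b(0) = 35, the sequence is periodic with period 40.

40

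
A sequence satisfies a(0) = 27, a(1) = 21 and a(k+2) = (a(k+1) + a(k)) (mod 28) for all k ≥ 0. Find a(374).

16

a(0) = 27, a(1) = 21, a(2) = 20, a(3) = 13, a(4) = 5, a(5) = 18, a(6) = 23, a(7) = 13, a(8) = 8, a(9) = 21, a(10) = 1, a(11) = 22, a(12) = 23, a(13) = 17, a(14) = 12, a(15) = 1, a(16) = 13, a(17) = 14, a(18) = 27, a(19) = 13, a(20) = 12, a(21) = 25, a(22) = 9, a(23) = 6, a(24) = 15, a(25) = 21, a(26) = 8, a(27) = 1, a(28) = 9, a(29) = 10, a(30) = 19, a(31) = 1, a(32) = 20, a(33) = 21, a(34) = 13, a(35) = 6, a(36) = 19, a(37) = 25, a(38) = 16, a(39) = 13, a(40) = 1, a(41) = 14, a(42) = 15, a(43) = 1, a(44) = 16, a(45) = 17, a(46) = 5, a(47) = 22, a(48) = 27, a(49) = 21.
The sequence repeats with period 48.
(374 - 0) mod 48 = 38, so a(374) = a(38) = 16.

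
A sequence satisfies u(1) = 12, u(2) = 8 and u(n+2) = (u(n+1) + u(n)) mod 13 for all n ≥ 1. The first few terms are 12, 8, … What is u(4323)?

3

We have u(1) = 12; u(2) = 8; u(3) = 7; u(4) = 2; u(5) = 9; u(6) = 11; u(7) = 7; u(8) = 5; u(9) = 12; u(10) = 4; u(11) = 3; u(12) = 7; u(13) = 10; u(14) = 4; u(15) = 1; u(16) = 5; u(17) = 6; u(18) = 11; u(19) = 4; u(20) = 2; u(21) = 6; u(22) = 8; u(23) = 1; u(24) = 9; u(25) = 10; u(26) = 6; u(27) = 3; u(28) = 9; u(29) = 12; u(30) = 8.
The sequence repeats with period 28.
So u(4323) = u(1 + ((4323-1) mod 28)) = u(11) = 3.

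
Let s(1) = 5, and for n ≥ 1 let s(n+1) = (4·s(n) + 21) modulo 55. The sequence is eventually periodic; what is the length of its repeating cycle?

10

We have s(1) = 5,  s(2) = 41,  s(3) = 20,  s(4) = 46,  s(5) = 40,  s(6) = 16,  s(7) = 30,  s(8) = 31,  s(9) = 35,  s(10) = 51,  s(11) = 5.
Since s(11) = s(1) = 5, the sequence is periodic with period 10.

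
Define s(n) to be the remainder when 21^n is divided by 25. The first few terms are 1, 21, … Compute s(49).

Computing terms: s(0) = 1, s(1) = 21, s(2) = 16, s(3) = 11, s(4) = 6, s(5) = 1.
Since s(5) = s(0) = 1, the sequence is periodic with period 5.
So s(49) = s(0 + ((49-0) mod 5)) = s(4) = 6.

6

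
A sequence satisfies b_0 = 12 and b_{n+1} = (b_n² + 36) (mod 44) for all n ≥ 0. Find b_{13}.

4

Computing terms: b_0 = 12; b_1 = 4; b_2 = 8; b_3 = 12.
Since b_3 = b_0 = 12, the sequence is periodic with period 3.
So b_{13} = b_{0 + ((13-0) mod 3)} = b_1 = 4.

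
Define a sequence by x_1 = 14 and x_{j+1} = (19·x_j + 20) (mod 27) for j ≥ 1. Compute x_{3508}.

8

x_1 = 14, x_2 = 16, x_3 = 0, x_4 = 20, x_5 = 22, x_6 = 6, x_7 = 26, x_8 = 1, x_9 = 12, x_{10} = 5, x_{11} = 7, x_{12} = 18, x_{13} = 11, x_{14} = 13, x_{15} = 24, x_{16} = 17, x_{17} = 19, x_{18} = 3, x_{19} = 23, x_{20} = 25, x_{21} = 9, x_{22} = 2, x_{23} = 4, x_{24} = 15, x_{25} = 8, x_{26} = 10, x_{27} = 21, x_{28} = 14.
The sequence repeats with period 27.
So x_{3508} = x_{1 + ((3508-1) mod 27)} = x_{25} = 8.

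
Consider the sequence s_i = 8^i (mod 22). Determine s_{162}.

s_1 = 8,  s_2 = 20,  s_3 = 6,  s_4 = 4,  s_5 = 10,  s_6 = 14,  s_7 = 2,  s_8 = 16,  s_9 = 18,  s_{10} = 12,  s_{11} = 8.
The sequence repeats with period 10.
(162 - 1) mod 10 = 1, so s_{162} = s_2 = 20.

20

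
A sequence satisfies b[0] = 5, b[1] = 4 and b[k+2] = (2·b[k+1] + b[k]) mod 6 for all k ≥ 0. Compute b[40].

We have b[0] = 5,  b[1] = 4,  b[2] = 1,  b[3] = 0,  b[4] = 1,  b[5] = 2,  b[6] = 5,  b[7] = 0,  b[8] = 5,  b[9] = 4.
The sequence repeats with period 8.
So b[40] = b[0 + ((40-0) mod 8)] = b[0] = 5.

5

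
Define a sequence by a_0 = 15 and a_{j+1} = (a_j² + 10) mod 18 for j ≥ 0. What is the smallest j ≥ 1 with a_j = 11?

2

Listing terms: a_0 = 15,  a_1 = 1,  a_2 = 11,  a_3 = 5,  a_4 = 17,  a_5 = 11.
Since a_5 = a_2 = 11, the sequence is eventually periodic: after a pre-period of length 2 it cycles with period 3.
The value 11 first appears (with j ≥ 1) at a_2.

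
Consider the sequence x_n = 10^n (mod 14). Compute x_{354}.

Listing terms: x_0 = 1,  x_1 = 10,  x_2 = 2,  x_3 = 6,  x_4 = 4,  x_5 = 12,  x_6 = 8,  x_7 = 10.
Since x_7 = x_1 = 10, the sequence is eventually periodic: after a pre-period of length 1 it cycles with period 6.
For n ≥ 1, x_n depends only on (n - 1) mod 6. (354 - 1) mod 6 = 5, so x_{354} = x_6 = 8.

8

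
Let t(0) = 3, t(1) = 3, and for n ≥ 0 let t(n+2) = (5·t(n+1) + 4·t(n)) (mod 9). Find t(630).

0

Listing terms: t(0) = 3; t(1) = 3; t(2) = 0; t(3) = 3; t(4) = 6; t(5) = 6; t(6) = 0; t(7) = 6; t(8) = 3; t(9) = 3.
Since (t(8), t(9)) = (t(0), t(1)) = (3, 3) (two consecutive terms determine the rest), the sequence is periodic with period 8.
So t(630) = t(0 + ((630-0) mod 8)) = t(6) = 0.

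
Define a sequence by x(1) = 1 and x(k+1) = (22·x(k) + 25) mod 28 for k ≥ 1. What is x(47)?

3

We have x(1) = 1,  x(2) = 19,  x(3) = 23,  x(4) = 27,  x(5) = 3,  x(6) = 7,  x(7) = 11,  x(8) = 15,  x(9) = 19.
Since x(9) = x(2) = 19, the sequence is eventually periodic: after a pre-period of length 1 it cycles with period 7.
For k ≥ 2, x(k) depends only on (k - 2) mod 7. (47 - 2) mod 7 = 3, so x(47) = x(5) = 3.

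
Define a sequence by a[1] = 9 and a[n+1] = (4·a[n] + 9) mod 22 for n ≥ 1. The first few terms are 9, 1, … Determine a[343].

Listing terms: a[1] = 9, a[2] = 1, a[3] = 13, a[4] = 17, a[5] = 11, a[6] = 9.
The sequence repeats with period 5.
(343 - 1) mod 5 = 2, so a[343] = a[3] = 13.

13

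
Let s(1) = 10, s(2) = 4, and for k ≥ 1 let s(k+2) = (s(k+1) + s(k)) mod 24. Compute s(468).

18

Listing terms: s(1) = 10; s(2) = 4; s(3) = 14; s(4) = 18; s(5) = 8; s(6) = 2; s(7) = 10; s(8) = 12; s(9) = 22; s(10) = 10; s(11) = 8; s(12) = 18; s(13) = 2; s(14) = 20; s(15) = 22; s(16) = 18; s(17) = 16; s(18) = 10; s(19) = 2; s(20) = 12; s(21) = 14; s(22) = 2; s(23) = 16; s(24) = 18; s(25) = 10; s(26) = 4.
Since (s(25), s(26)) = (s(1), s(2)) = (10, 4) (two consecutive terms determine the rest), the sequence is periodic with period 24.
So s(468) = s(1 + ((468-1) mod 24)) = s(12) = 18.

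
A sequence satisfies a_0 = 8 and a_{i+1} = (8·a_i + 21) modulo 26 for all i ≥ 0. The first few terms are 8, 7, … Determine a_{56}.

We have a_0 = 8, a_1 = 7, a_2 = 25, a_3 = 13, a_4 = 21, a_5 = 7.
Since a_5 = a_1 = 7, the sequence is eventually periodic: after a pre-period of length 1 it cycles with period 4.
For i ≥ 1, a_i depends only on (i - 1) mod 4. (56 - 1) mod 4 = 3, so a_{56} = a_4 = 21.

21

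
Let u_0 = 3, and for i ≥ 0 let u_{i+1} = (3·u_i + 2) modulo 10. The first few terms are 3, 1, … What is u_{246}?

5

Listing terms: u_0 = 3, u_1 = 1, u_2 = 5, u_3 = 7, u_4 = 3.
The sequence repeats with period 4.
(246 - 0) mod 4 = 2, so u_{246} = u_2 = 5.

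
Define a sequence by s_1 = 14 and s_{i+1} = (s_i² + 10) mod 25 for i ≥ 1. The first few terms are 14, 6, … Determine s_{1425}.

s_1 = 14; s_2 = 6; s_3 = 21; s_4 = 1; s_5 = 11; s_6 = 6.
Since s_6 = s_2 = 6, the sequence is eventually periodic: after a pre-period of length 1 it cycles with period 4.
For i ≥ 2, s_i depends only on (i - 2) mod 4. (1425 - 2) mod 4 = 3, so s_{1425} = s_5 = 11.

11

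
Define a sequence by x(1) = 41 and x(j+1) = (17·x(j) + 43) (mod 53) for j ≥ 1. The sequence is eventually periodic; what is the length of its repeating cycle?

26

Computing terms: x(1) = 41,  x(2) = 51,  x(3) = 9,  x(4) = 37,  x(5) = 36,  x(6) = 19,  x(7) = 48,  x(8) = 11,  x(9) = 18,  x(10) = 31,  x(11) = 40,  x(12) = 34,  x(13) = 38,  x(14) = 0,  x(15) = 43,  x(16) = 32,  x(17) = 4,  x(18) = 5,  x(19) = 22,  x(20) = 46,  x(21) = 30,  x(22) = 23,  x(23) = 10,  x(24) = 1,  x(25) = 7,  x(26) = 3,  x(27) = 41.
Since x(27) = x(1) = 41, the sequence is periodic with period 26.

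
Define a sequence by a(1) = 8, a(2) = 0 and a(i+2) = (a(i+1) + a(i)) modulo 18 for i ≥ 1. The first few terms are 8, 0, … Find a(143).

16

Listing terms: a(1) = 8,  a(2) = 0,  a(3) = 8,  a(4) = 8,  a(5) = 16,  a(6) = 6,  a(7) = 4,  a(8) = 10,  a(9) = 14,  a(10) = 6,  a(11) = 2,  a(12) = 8,  a(13) = 10,  a(14) = 0,  a(15) = 10,  a(16) = 10,  a(17) = 2,  a(18) = 12,  a(19) = 14,  a(20) = 8,  a(21) = 4,  a(22) = 12,  a(23) = 16,  a(24) = 10,  a(25) = 8,  a(26) = 0.
Since (a(25), a(26)) = (a(1), a(2)) = (8, 0) (two consecutive terms determine the rest), the sequence is periodic with period 24.
(143 - 1) mod 24 = 22, so a(143) = a(23) = 16.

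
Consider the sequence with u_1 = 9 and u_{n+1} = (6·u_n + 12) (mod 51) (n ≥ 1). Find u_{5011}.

0

Listing terms: u_1 = 9; u_2 = 15; u_3 = 0; u_4 = 12; u_5 = 33; u_6 = 6; u_7 = 48; u_8 = 45; u_9 = 27; u_{10} = 21; u_{11} = 36; u_{12} = 24; u_{13} = 3; u_{14} = 30; u_{15} = 39; u_{16} = 42; u_{17} = 9.
Since u_{17} = u_1 = 9, the sequence is periodic with period 16.
So u_{5011} = u_{1 + ((5011-1) mod 16)} = u_3 = 0.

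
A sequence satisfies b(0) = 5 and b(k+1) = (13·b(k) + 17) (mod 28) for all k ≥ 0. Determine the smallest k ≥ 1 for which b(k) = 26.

1

b(0) = 5,  b(1) = 26,  b(2) = 19,  b(3) = 12,  b(4) = 5.
Since b(4) = b(0) = 5, the sequence is periodic with period 4.
The value 26 first appears (with k ≥ 1) at b(1).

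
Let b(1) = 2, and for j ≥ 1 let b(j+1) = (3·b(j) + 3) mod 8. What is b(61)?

2

Computing terms: b(1) = 2,  b(2) = 1,  b(3) = 6,  b(4) = 5,  b(5) = 2.
The sequence repeats with period 4.
(61 - 1) mod 4 = 0, so b(61) = b(1) = 2.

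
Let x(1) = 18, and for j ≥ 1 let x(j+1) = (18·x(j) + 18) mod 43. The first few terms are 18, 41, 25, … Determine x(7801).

29

Listing terms: x(1) = 18; x(2) = 41; x(3) = 25; x(4) = 38; x(5) = 14; x(6) = 12; x(7) = 19; x(8) = 16; x(9) = 5; x(10) = 22; x(11) = 27; x(12) = 31; x(13) = 17; x(14) = 23; x(15) = 2; x(16) = 11; x(17) = 1; x(18) = 36; x(19) = 21; x(20) = 9; x(21) = 8; x(22) = 33; x(23) = 10; x(24) = 26; x(25) = 13; x(26) = 37; x(27) = 39; x(28) = 32; x(29) = 35; x(30) = 3; x(31) = 29; x(32) = 24; x(33) = 20; x(34) = 34; x(35) = 28; x(36) = 6; x(37) = 40; x(38) = 7; x(39) = 15; x(40) = 30; x(41) = 42; x(42) = 0; x(43) = 18.
The sequence repeats with period 42.
(7801 - 1) mod 42 = 30, so x(7801) = x(31) = 29.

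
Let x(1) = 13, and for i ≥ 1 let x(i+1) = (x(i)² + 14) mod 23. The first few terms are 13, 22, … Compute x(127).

14

Computing terms: x(1) = 13; x(2) = 22; x(3) = 15; x(4) = 9; x(5) = 3; x(6) = 0; x(7) = 14; x(8) = 3.
Since x(8) = x(5) = 3, the sequence is eventually periodic: after a pre-period of length 4 it cycles with period 3.
For i ≥ 5, x(i) depends only on (i - 5) mod 3. (127 - 5) mod 3 = 2, so x(127) = x(7) = 14.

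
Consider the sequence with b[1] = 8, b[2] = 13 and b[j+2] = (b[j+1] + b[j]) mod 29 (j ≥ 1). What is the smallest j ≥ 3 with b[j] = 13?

16

Listing terms: b[1] = 8, b[2] = 13, b[3] = 21, b[4] = 5, b[5] = 26, b[6] = 2, b[7] = 28, b[8] = 1, b[9] = 0, b[10] = 1, b[11] = 1, b[12] = 2, b[13] = 3, b[14] = 5, b[15] = 8, b[16] = 13.
The sequence repeats with period 14.
The value 13 next appears (with j ≥ 3) at b[16].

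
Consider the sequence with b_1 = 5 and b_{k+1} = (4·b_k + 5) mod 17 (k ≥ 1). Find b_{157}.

5

b_1 = 5, b_2 = 8, b_3 = 3, b_4 = 0, b_5 = 5.
Since b_5 = b_1 = 5, the sequence is periodic with period 4.
(157 - 1) mod 4 = 0, so b_{157} = b_1 = 5.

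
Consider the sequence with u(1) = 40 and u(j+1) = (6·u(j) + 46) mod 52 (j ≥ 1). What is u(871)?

Computing terms: u(1) = 40,  u(2) = 26,  u(3) = 46,  u(4) = 10,  u(5) = 2,  u(6) = 6,  u(7) = 30,  u(8) = 18,  u(9) = 50,  u(10) = 34,  u(11) = 42,  u(12) = 38,  u(13) = 14,  u(14) = 26.
Since u(14) = u(2) = 26, the sequence is eventually periodic: after a pre-period of length 1 it cycles with period 12.
For j ≥ 2, u(j) depends only on (j - 2) mod 12. (871 - 2) mod 12 = 5, so u(871) = u(7) = 30.

30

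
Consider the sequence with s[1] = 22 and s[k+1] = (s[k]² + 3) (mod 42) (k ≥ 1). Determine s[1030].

7

s[1] = 22; s[2] = 25; s[3] = 40; s[4] = 7; s[5] = 10; s[6] = 19; s[7] = 28; s[8] = 31; s[9] = 40.
Since s[9] = s[3] = 40, the sequence is eventually periodic: after a pre-period of length 2 it cycles with period 6.
For k ≥ 3, s[k] depends only on (k - 3) mod 6. (1030 - 3) mod 6 = 1, so s[1030] = s[4] = 7.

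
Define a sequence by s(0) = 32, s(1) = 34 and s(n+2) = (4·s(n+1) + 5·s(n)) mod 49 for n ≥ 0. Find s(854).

We have s(0) = 32; s(1) = 34; s(2) = 2; s(3) = 31; s(4) = 36; s(5) = 5; s(6) = 4; s(7) = 41; s(8) = 37; s(9) = 10; s(10) = 29; s(11) = 19; s(12) = 25; s(13) = 48; s(14) = 23; s(15) = 38; s(16) = 22; s(17) = 33; s(18) = 46; s(19) = 6; s(20) = 9; s(21) = 17; s(22) = 15; s(23) = 47; s(24) = 18; s(25) = 13; s(26) = 44; s(27) = 45; s(28) = 8; s(29) = 12; s(30) = 39; s(31) = 20; s(32) = 30; s(33) = 24; s(34) = 1; s(35) = 26; s(36) = 11; s(37) = 27; s(38) = 16; s(39) = 3; s(40) = 43; s(41) = 40; s(42) = 32; s(43) = 34.
Since (s(42), s(43)) = (s(0), s(1)) = (32, 34) (two consecutive terms determine the rest), the sequence is periodic with period 42.
(854 - 0) mod 42 = 14, so s(854) = s(14) = 23.

23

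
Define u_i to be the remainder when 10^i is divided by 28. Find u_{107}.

Listing terms: u_0 = 1, u_1 = 10, u_2 = 16, u_3 = 20, u_4 = 4, u_5 = 12, u_6 = 8, u_7 = 24, u_8 = 16.
Since u_8 = u_2 = 16, the sequence is eventually periodic: after a pre-period of length 2 it cycles with period 6.
For i ≥ 2, u_i depends only on (i - 2) mod 6. (107 - 2) mod 6 = 3, so u_{107} = u_5 = 12.

12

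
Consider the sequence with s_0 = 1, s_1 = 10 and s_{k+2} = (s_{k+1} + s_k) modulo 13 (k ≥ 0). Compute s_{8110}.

Computing terms: s_0 = 1,  s_1 = 10,  s_2 = 11,  s_3 = 8,  s_4 = 6,  s_5 = 1,  s_6 = 7,  s_7 = 8,  s_8 = 2,  s_9 = 10,  s_{10} = 12,  s_{11} = 9,  s_{12} = 8,  s_{13} = 4,  s_{14} = 12,  s_{15} = 3,  s_{16} = 2,  s_{17} = 5,  s_{18} = 7,  s_{19} = 12,  s_{20} = 6,  s_{21} = 5,  s_{22} = 11,  s_{23} = 3,  s_{24} = 1,  s_{25} = 4,  s_{26} = 5,  s_{27} = 9,  s_{28} = 1,  s_{29} = 10.
The sequence repeats with period 28.
So s_{8110} = s_{0 + ((8110-0) mod 28)} = s_{18} = 7.

7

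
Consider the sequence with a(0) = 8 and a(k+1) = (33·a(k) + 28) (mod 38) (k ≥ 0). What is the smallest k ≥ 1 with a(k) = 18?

We have a(0) = 8; a(1) = 26; a(2) = 12; a(3) = 6; a(4) = 36; a(5) = 0; a(6) = 28; a(7) = 2; a(8) = 18; a(9) = 14; a(10) = 34; a(11) = 10; a(12) = 16; a(13) = 24; a(14) = 22; a(15) = 32; a(16) = 20; a(17) = 4; a(18) = 8.
The sequence repeats with period 18.
The value 18 first appears (with k ≥ 1) at a(8).

8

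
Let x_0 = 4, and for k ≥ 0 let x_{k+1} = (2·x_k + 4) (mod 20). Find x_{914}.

We have x_0 = 4,  x_1 = 12,  x_2 = 8,  x_3 = 0,  x_4 = 4.
Since x_4 = x_0 = 4, the sequence is periodic with period 4.
So x_{914} = x_{0 + ((914-0) mod 4)} = x_2 = 8.

8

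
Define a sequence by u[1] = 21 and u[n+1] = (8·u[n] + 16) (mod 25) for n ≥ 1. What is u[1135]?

Listing terms: u[1] = 21,  u[2] = 9,  u[3] = 13,  u[4] = 20,  u[5] = 1,  u[6] = 24,  u[7] = 8,  u[8] = 5,  u[9] = 6,  u[10] = 14,  u[11] = 3,  u[12] = 15,  u[13] = 11,  u[14] = 4,  u[15] = 23,  u[16] = 0,  u[17] = 16,  u[18] = 19,  u[19] = 18,  u[20] = 10,  u[21] = 21.
The sequence repeats with period 20.
(1135 - 1) mod 20 = 14, so u[1135] = u[15] = 23.

23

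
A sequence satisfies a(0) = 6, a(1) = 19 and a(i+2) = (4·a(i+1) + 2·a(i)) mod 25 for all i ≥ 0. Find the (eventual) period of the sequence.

a(0) = 6,  a(1) = 19,  a(2) = 13,  a(3) = 15,  a(4) = 11,  a(5) = 24,  a(6) = 18,  a(7) = 20,  a(8) = 16,  a(9) = 4,  a(10) = 23,  a(11) = 0,  a(12) = 21,  a(13) = 9,  a(14) = 3,  a(15) = 5,  a(16) = 1,  a(17) = 14,  a(18) = 8,  a(19) = 10,  a(20) = 6,  a(21) = 19.
The sequence repeats with period 20.

20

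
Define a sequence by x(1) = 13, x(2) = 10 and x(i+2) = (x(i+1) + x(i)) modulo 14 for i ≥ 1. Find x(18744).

3

x(1) = 13, x(2) = 10, x(3) = 9, x(4) = 5, x(5) = 0, x(6) = 5, x(7) = 5, x(8) = 10, x(9) = 1, x(10) = 11, x(11) = 12, x(12) = 9, x(13) = 7, x(14) = 2, x(15) = 9, x(16) = 11, x(17) = 6, x(18) = 3, x(19) = 9, x(20) = 12, x(21) = 7, x(22) = 5, x(23) = 12, x(24) = 3, x(25) = 1, x(26) = 4, x(27) = 5, x(28) = 9, x(29) = 0, x(30) = 9, x(31) = 9, x(32) = 4, x(33) = 13, x(34) = 3, x(35) = 2, x(36) = 5, x(37) = 7, x(38) = 12, x(39) = 5, x(40) = 3, x(41) = 8, x(42) = 11, x(43) = 5, x(44) = 2, x(45) = 7, x(46) = 9, x(47) = 2, x(48) = 11, x(49) = 13, x(50) = 10.
Since (x(49), x(50)) = (x(1), x(2)) = (13, 10) (two consecutive terms determine the rest), the sequence is periodic with period 48.
(18744 - 1) mod 48 = 23, so x(18744) = x(24) = 3.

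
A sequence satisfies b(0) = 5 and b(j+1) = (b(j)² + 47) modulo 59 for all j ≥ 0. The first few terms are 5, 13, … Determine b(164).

Listing terms: b(0) = 5,  b(1) = 13,  b(2) = 39,  b(3) = 34,  b(4) = 23,  b(5) = 45,  b(6) = 7,  b(7) = 37,  b(8) = 0,  b(9) = 47,  b(10) = 14,  b(11) = 7.
Since b(11) = b(6) = 7, the sequence is eventually periodic: after a pre-period of length 6 it cycles with period 5.
For j ≥ 6, b(j) depends only on (j - 6) mod 5. (164 - 6) mod 5 = 3, so b(164) = b(9) = 47.

47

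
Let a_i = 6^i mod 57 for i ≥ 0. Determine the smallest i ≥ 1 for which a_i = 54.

Listing terms: a_0 = 1; a_1 = 6; a_2 = 36; a_3 = 45; a_4 = 42; a_5 = 24; a_6 = 30; a_7 = 9; a_8 = 54; a_9 = 39; a_{10} = 6.
Since a_{10} = a_1 = 6, the sequence is eventually periodic: after a pre-period of length 1 it cycles with period 9.
The value 54 first appears (with i ≥ 1) at a_8.

8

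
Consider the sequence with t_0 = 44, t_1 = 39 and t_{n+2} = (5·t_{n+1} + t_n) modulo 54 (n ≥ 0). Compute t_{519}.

t_0 = 44,  t_1 = 39,  t_2 = 23,  t_3 = 46,  t_4 = 37,  t_5 = 15,  t_6 = 4,  t_7 = 35,  t_8 = 17,  t_9 = 12,  t_{10} = 23,  t_{11} = 19,  t_{12} = 10,  t_{13} = 15,  t_{14} = 31,  t_{15} = 8,  t_{16} = 17,  t_{17} = 39,  t_{18} = 50,  t_{19} = 19,  t_{20} = 37,  t_{21} = 42,  t_{22} = 31,  t_{23} = 35,  t_{24} = 44,  t_{25} = 39.
Since (t_{24}, t_{25}) = (t_0, t_1) = (44, 39) (two consecutive terms determine the rest), the sequence is periodic with period 24.
So t_{519} = t_{0 + ((519-0) mod 24)} = t_{15} = 8.

8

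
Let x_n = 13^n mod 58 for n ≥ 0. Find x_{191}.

5

Listing terms: x_0 = 1; x_1 = 13; x_2 = 53; x_3 = 51; x_4 = 25; x_5 = 35; x_6 = 49; x_7 = 57; x_8 = 45; x_9 = 5; x_{10} = 7; x_{11} = 33; x_{12} = 23; x_{13} = 9; x_{14} = 1.
Since x_{14} = x_0 = 1, the sequence is periodic with period 14.
(191 - 0) mod 14 = 9, so x_{191} = x_9 = 5.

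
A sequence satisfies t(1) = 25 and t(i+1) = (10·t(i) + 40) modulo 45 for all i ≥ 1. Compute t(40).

We have t(1) = 25, t(2) = 20, t(3) = 15, t(4) = 10, t(5) = 5, t(6) = 0, t(7) = 40, t(8) = 35, t(9) = 30, t(10) = 25.
The sequence repeats with period 9.
So t(40) = t(1 + ((40-1) mod 9)) = t(4) = 10.

10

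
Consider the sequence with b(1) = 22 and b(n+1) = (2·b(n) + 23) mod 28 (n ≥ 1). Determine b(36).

We have b(1) = 22, b(2) = 11, b(3) = 17, b(4) = 1, b(5) = 25, b(6) = 17.
Since b(6) = b(3) = 17, the sequence is eventually periodic: after a pre-period of length 2 it cycles with period 3.
For n ≥ 3, b(n) depends only on (n - 3) mod 3. (36 - 3) mod 3 = 0, so b(36) = b(3) = 17.

17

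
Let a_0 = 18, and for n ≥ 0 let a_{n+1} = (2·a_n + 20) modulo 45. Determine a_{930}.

Listing terms: a_0 = 18; a_1 = 11; a_2 = 42; a_3 = 14; a_4 = 3; a_5 = 26; a_6 = 27; a_7 = 29; a_8 = 33; a_9 = 41; a_{10} = 12; a_{11} = 44; a_{12} = 18.
Since a_{12} = a_0 = 18, the sequence is periodic with period 12.
(930 - 0) mod 12 = 6, so a_{930} = a_6 = 27.

27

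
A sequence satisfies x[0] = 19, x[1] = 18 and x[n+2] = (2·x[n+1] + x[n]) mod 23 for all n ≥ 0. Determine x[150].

13

Listing terms: x[0] = 19, x[1] = 18, x[2] = 9, x[3] = 13, x[4] = 12, x[5] = 14, x[6] = 17, x[7] = 2, x[8] = 21, x[9] = 21, x[10] = 17, x[11] = 9, x[12] = 12, x[13] = 10, x[14] = 9, x[15] = 5, x[16] = 19, x[17] = 20, x[18] = 13, x[19] = 0, x[20] = 13, x[21] = 3, x[22] = 19, x[23] = 18.
The sequence repeats with period 22.
So x[150] = x[0 + ((150-0) mod 22)] = x[18] = 13.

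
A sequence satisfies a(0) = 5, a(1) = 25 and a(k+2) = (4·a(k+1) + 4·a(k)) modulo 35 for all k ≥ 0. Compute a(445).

25

Listing terms: a(0) = 5; a(1) = 25; a(2) = 15; a(3) = 20; a(4) = 0; a(5) = 10; a(6) = 5; a(7) = 25.
The sequence repeats with period 6.
(445 - 0) mod 6 = 1, so a(445) = a(1) = 25.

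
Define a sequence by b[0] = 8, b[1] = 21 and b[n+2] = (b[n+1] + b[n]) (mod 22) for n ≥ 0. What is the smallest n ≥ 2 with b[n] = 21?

We have b[0] = 8, b[1] = 21, b[2] = 7, b[3] = 6, b[4] = 13, b[5] = 19, b[6] = 10, b[7] = 7, b[8] = 17, b[9] = 2, b[10] = 19, b[11] = 21, b[12] = 18, b[13] = 17, b[14] = 13, b[15] = 8, b[16] = 21.
Since (b[15], b[16]) = (b[0], b[1]) = (8, 21) (two consecutive terms determine the rest), the sequence is periodic with period 15.
The value 21 first appears (with n ≥ 2) at b[11].

11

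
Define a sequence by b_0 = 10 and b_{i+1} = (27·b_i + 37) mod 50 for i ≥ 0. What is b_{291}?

Computing terms: b_0 = 10, b_1 = 7, b_2 = 26, b_3 = 39, b_4 = 40, b_5 = 17, b_6 = 46, b_7 = 29, b_8 = 20, b_9 = 27, b_{10} = 16, b_{11} = 19, b_{12} = 0, b_{13} = 37, b_{14} = 36, b_{15} = 9, b_{16} = 30, b_{17} = 47, b_{18} = 6, b_{19} = 49, b_{20} = 10.
The sequence repeats with period 20.
So b_{291} = b_{0 + ((291-0) mod 20)} = b_{11} = 19.

19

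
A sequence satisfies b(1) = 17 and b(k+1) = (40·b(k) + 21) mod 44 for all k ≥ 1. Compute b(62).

41

b(1) = 17,  b(2) = 41,  b(3) = 33,  b(4) = 21,  b(5) = 25,  b(6) = 9,  b(7) = 29,  b(8) = 37,  b(9) = 5,  b(10) = 1,  b(11) = 17.
The sequence repeats with period 10.
(62 - 1) mod 10 = 1, so b(62) = b(2) = 41.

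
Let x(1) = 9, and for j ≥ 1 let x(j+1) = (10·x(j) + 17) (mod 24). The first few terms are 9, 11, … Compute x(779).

x(1) = 9, x(2) = 11, x(3) = 7, x(4) = 15, x(5) = 23, x(6) = 7.
Since x(6) = x(3) = 7, the sequence is eventually periodic: after a pre-period of length 2 it cycles with period 3.
For j ≥ 3, x(j) depends only on (j - 3) mod 3. (779 - 3) mod 3 = 2, so x(779) = x(5) = 23.

23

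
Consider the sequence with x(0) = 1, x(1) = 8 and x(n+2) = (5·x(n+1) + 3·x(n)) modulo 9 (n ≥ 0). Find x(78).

We have x(0) = 1,  x(1) = 8,  x(2) = 7,  x(3) = 5,  x(4) = 1,  x(5) = 2,  x(6) = 4,  x(7) = 8,  x(8) = 7.
Since (x(7), x(8)) = (x(1), x(2)) = (8, 7) (two consecutive terms determine the rest), the sequence is eventually periodic: after a pre-period of length 1 it cycles with period 6.
For n ≥ 1, x(n) depends only on (n - 1) mod 6. (78 - 1) mod 6 = 5, so x(78) = x(6) = 4.

4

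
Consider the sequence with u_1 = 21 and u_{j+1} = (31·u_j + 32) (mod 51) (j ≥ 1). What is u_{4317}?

43

u_1 = 21,  u_2 = 20,  u_3 = 40,  u_4 = 48,  u_5 = 41,  u_6 = 28,  u_7 = 33,  u_8 = 35,  u_9 = 46,  u_{10} = 30,  u_{11} = 44,  u_{12} = 19,  u_{13} = 9,  u_{14} = 5,  u_{15} = 34,  u_{16} = 15,  u_{17} = 38,  u_{18} = 37,  u_{19} = 6,  u_{20} = 14,  u_{21} = 7,  u_{22} = 45,  u_{23} = 50,  u_{24} = 1,  u_{25} = 12,  u_{26} = 47,  u_{27} = 10,  u_{28} = 36,  u_{29} = 26,  u_{30} = 22,  u_{31} = 0,  u_{32} = 32,  u_{33} = 4,  u_{34} = 3,  u_{35} = 23,  u_{36} = 31,  u_{37} = 24,  u_{38} = 11,  u_{39} = 16,  u_{40} = 18,  u_{41} = 29,  u_{42} = 13,  u_{43} = 27,  u_{44} = 2,  u_{45} = 43,  u_{46} = 39,  u_{47} = 17,  u_{48} = 49,  u_{49} = 21.
Since u_{49} = u_1 = 21, the sequence is periodic with period 48.
So u_{4317} = u_{1 + ((4317-1) mod 48)} = u_{45} = 43.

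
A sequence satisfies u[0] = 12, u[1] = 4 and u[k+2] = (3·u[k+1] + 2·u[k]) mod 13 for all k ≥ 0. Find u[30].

12

Computing terms: u[0] = 12,  u[1] = 4,  u[2] = 10,  u[3] = 12,  u[4] = 4.
Since (u[3], u[4]) = (u[0], u[1]) = (12, 4) (two consecutive terms determine the rest), the sequence is periodic with period 3.
(30 - 0) mod 3 = 0, so u[30] = u[0] = 12.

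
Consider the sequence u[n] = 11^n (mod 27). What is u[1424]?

Computing terms: u[0] = 1,  u[1] = 11,  u[2] = 13,  u[3] = 8,  u[4] = 7,  u[5] = 23,  u[6] = 10,  u[7] = 2,  u[8] = 22,  u[9] = 26,  u[10] = 16,  u[11] = 14,  u[12] = 19,  u[13] = 20,  u[14] = 4,  u[15] = 17,  u[16] = 25,  u[17] = 5,  u[18] = 1.
The sequence repeats with period 18.
So u[1424] = u[0 + ((1424-0) mod 18)] = u[2] = 13.

13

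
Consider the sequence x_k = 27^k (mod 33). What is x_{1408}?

15

Listing terms: x_0 = 1,  x_1 = 27,  x_2 = 3,  x_3 = 15,  x_4 = 9,  x_5 = 12,  x_6 = 27.
Since x_6 = x_1 = 27, the sequence is eventually periodic: after a pre-period of length 1 it cycles with period 5.
For k ≥ 1, x_k depends only on (k - 1) mod 5. (1408 - 1) mod 5 = 2, so x_{1408} = x_3 = 15.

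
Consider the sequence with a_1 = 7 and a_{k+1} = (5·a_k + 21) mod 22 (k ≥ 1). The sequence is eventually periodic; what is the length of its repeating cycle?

10

We have a_1 = 7, a_2 = 12, a_3 = 15, a_4 = 8, a_5 = 17, a_6 = 18, a_7 = 1, a_8 = 4, a_9 = 19, a_{10} = 6, a_{11} = 7.
The sequence repeats with period 10.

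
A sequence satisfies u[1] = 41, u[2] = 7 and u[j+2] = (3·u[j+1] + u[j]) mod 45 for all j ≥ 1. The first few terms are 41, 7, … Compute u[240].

19

Listing terms: u[1] = 41; u[2] = 7; u[3] = 17; u[4] = 13; u[5] = 11; u[6] = 1; u[7] = 14; u[8] = 43; u[9] = 8; u[10] = 22; u[11] = 29; u[12] = 19; u[13] = 41; u[14] = 7.
Since (u[13], u[14]) = (u[1], u[2]) = (41, 7) (two consecutive terms determine the rest), the sequence is periodic with period 12.
(240 - 1) mod 12 = 11, so u[240] = u[12] = 19.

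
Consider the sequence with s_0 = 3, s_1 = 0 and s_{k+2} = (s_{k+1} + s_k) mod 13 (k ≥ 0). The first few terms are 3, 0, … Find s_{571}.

9

s_0 = 3; s_1 = 0; s_2 = 3; s_3 = 3; s_4 = 6; s_5 = 9; s_6 = 2; s_7 = 11; s_8 = 0; s_9 = 11; s_{10} = 11; s_{11} = 9; s_{12} = 7; s_{13} = 3; s_{14} = 10; s_{15} = 0; s_{16} = 10; s_{17} = 10; s_{18} = 7; s_{19} = 4; s_{20} = 11; s_{21} = 2; s_{22} = 0; s_{23} = 2; s_{24} = 2; s_{25} = 4; s_{26} = 6; s_{27} = 10; s_{28} = 3; s_{29} = 0.
Since (s_{28}, s_{29}) = (s_0, s_1) = (3, 0) (two consecutive terms determine the rest), the sequence is periodic with period 28.
So s_{571} = s_{0 + ((571-0) mod 28)} = s_{11} = 9.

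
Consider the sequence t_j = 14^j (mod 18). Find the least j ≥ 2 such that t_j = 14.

t_1 = 14, t_2 = 16, t_3 = 8, t_4 = 4, t_5 = 2, t_6 = 10, t_7 = 14.
The sequence repeats with period 6.
The value 14 next appears (with j ≥ 2) at t_7.

7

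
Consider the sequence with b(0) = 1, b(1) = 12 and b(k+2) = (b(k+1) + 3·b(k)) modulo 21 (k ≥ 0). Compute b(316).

We have b(0) = 1,  b(1) = 12,  b(2) = 15,  b(3) = 9,  b(4) = 12,  b(5) = 18,  b(6) = 12,  b(7) = 3,  b(8) = 18,  b(9) = 6,  b(10) = 18,  b(11) = 15,  b(12) = 6,  b(13) = 9,  b(14) = 6,  b(15) = 12,  b(16) = 9,  b(17) = 3,  b(18) = 9,  b(19) = 18,  b(20) = 3,  b(21) = 15,  b(22) = 3,  b(23) = 6,  b(24) = 15,  b(25) = 12,  b(26) = 15.
Since (b(25), b(26)) = (b(1), b(2)) = (12, 15) (two consecutive terms determine the rest), the sequence is eventually periodic: after a pre-period of length 1 it cycles with period 24.
For k ≥ 1, b(k) depends only on (k - 1) mod 24. (316 - 1) mod 24 = 3, so b(316) = b(4) = 12.

12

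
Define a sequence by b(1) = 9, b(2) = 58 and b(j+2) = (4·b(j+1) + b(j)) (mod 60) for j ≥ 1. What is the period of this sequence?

8

Listing terms: b(1) = 9; b(2) = 58; b(3) = 1; b(4) = 2; b(5) = 9; b(6) = 38; b(7) = 41; b(8) = 22; b(9) = 9; b(10) = 58.
Since (b(9), b(10)) = (b(1), b(2)) = (9, 58) (two consecutive terms determine the rest), the sequence is periodic with period 8.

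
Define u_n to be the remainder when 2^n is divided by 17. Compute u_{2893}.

We have u_0 = 1; u_1 = 2; u_2 = 4; u_3 = 8; u_4 = 16; u_5 = 15; u_6 = 13; u_7 = 9; u_8 = 1.
Since u_8 = u_0 = 1, the sequence is periodic with period 8.
So u_{2893} = u_{0 + ((2893-0) mod 8)} = u_5 = 15.

15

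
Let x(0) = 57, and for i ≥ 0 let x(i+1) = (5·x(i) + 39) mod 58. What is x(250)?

37

x(0) = 57; x(1) = 34; x(2) = 35; x(3) = 40; x(4) = 7; x(5) = 16; x(6) = 3; x(7) = 54; x(8) = 19; x(9) = 18; x(10) = 13; x(11) = 46; x(12) = 37; x(13) = 50; x(14) = 57.
Since x(14) = x(0) = 57, the sequence is periodic with period 14.
So x(250) = x(0 + ((250-0) mod 14)) = x(12) = 37.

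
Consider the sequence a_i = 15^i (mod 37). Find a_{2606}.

4

We have a_0 = 1,  a_1 = 15,  a_2 = 3,  a_3 = 8,  a_4 = 9,  a_5 = 24,  a_6 = 27,  a_7 = 35,  a_8 = 7,  a_9 = 31,  a_{10} = 21,  a_{11} = 19,  a_{12} = 26,  a_{13} = 20,  a_{14} = 4,  a_{15} = 23,  a_{16} = 12,  a_{17} = 32,  a_{18} = 36,  a_{19} = 22,  a_{20} = 34,  a_{21} = 29,  a_{22} = 28,  a_{23} = 13,  a_{24} = 10,  a_{25} = 2,  a_{26} = 30,  a_{27} = 6,  a_{28} = 16,  a_{29} = 18,  a_{30} = 11,  a_{31} = 17,  a_{32} = 33,  a_{33} = 14,  a_{34} = 25,  a_{35} = 5,  a_{36} = 1.
The sequence repeats with period 36.
So a_{2606} = a_{0 + ((2606-0) mod 36)} = a_{14} = 4.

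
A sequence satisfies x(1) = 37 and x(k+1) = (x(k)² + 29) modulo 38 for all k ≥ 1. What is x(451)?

21

We have x(1) = 37, x(2) = 30, x(3) = 17, x(4) = 14, x(5) = 35, x(6) = 0, x(7) = 29, x(8) = 34, x(9) = 7, x(10) = 2, x(11) = 33, x(12) = 16, x(13) = 19, x(14) = 10, x(15) = 15, x(16) = 26, x(17) = 21, x(18) = 14.
Since x(18) = x(4) = 14, the sequence is eventually periodic: after a pre-period of length 3 it cycles with period 14.
For k ≥ 4, x(k) depends only on (k - 4) mod 14. (451 - 4) mod 14 = 13, so x(451) = x(17) = 21.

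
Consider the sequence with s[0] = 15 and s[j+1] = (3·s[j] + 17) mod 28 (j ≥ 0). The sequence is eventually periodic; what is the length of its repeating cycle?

6

We have s[0] = 15; s[1] = 6; s[2] = 7; s[3] = 10; s[4] = 19; s[5] = 18; s[6] = 15.
The sequence repeats with period 6.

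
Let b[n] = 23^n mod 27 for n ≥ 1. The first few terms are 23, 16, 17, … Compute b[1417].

We have b[1] = 23; b[2] = 16; b[3] = 17; b[4] = 13; b[5] = 2; b[6] = 19; b[7] = 5; b[8] = 7; b[9] = 26; b[10] = 4; b[11] = 11; b[12] = 10; b[13] = 14; b[14] = 25; b[15] = 8; b[16] = 22; b[17] = 20; b[18] = 1; b[19] = 23.
The sequence repeats with period 18.
(1417 - 1) mod 18 = 12, so b[1417] = b[13] = 14.

14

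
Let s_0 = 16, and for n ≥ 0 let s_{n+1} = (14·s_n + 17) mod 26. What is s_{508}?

7

We have s_0 = 16; s_1 = 7; s_2 = 11; s_3 = 15; s_4 = 19; s_5 = 23; s_6 = 1; s_7 = 5; s_8 = 9; s_9 = 13; s_{10} = 17; s_{11} = 21; s_{12} = 25; s_{13} = 3; s_{14} = 7.
Since s_{14} = s_1 = 7, the sequence is eventually periodic: after a pre-period of length 1 it cycles with period 13.
For n ≥ 1, s_n depends only on (n - 1) mod 13. (508 - 1) mod 13 = 0, so s_{508} = s_1 = 7.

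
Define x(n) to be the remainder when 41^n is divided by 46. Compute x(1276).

Computing terms: x(0) = 1, x(1) = 41, x(2) = 25, x(3) = 13, x(4) = 27, x(5) = 3, x(6) = 31, x(7) = 29, x(8) = 39, x(9) = 35, x(10) = 9, x(11) = 1.
The sequence repeats with period 11.
(1276 - 0) mod 11 = 0, so x(1276) = x(0) = 1.

1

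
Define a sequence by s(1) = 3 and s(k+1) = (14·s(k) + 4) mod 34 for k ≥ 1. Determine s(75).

Listing terms: s(1) = 3, s(2) = 12, s(3) = 2, s(4) = 32, s(5) = 10, s(6) = 8, s(7) = 14, s(8) = 30, s(9) = 16, s(10) = 24, s(11) = 0, s(12) = 4, s(13) = 26, s(14) = 28, s(15) = 22, s(16) = 6, s(17) = 20, s(18) = 12.
Since s(18) = s(2) = 12, the sequence is eventually periodic: after a pre-period of length 1 it cycles with period 16.
For k ≥ 2, s(k) depends only on (k - 2) mod 16. (75 - 2) mod 16 = 9, so s(75) = s(11) = 0.

0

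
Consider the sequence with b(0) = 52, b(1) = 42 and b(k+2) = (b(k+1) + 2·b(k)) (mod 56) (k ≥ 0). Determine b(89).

30

b(0) = 52,  b(1) = 42,  b(2) = 34,  b(3) = 6,  b(4) = 18,  b(5) = 30,  b(6) = 10,  b(7) = 14,  b(8) = 34,  b(9) = 6.
Since (b(8), b(9)) = (b(2), b(3)) = (34, 6) (two consecutive terms determine the rest), the sequence is eventually periodic: after a pre-period of length 2 it cycles with period 6.
For k ≥ 2, b(k) depends only on (k - 2) mod 6. (89 - 2) mod 6 = 3, so b(89) = b(5) = 30.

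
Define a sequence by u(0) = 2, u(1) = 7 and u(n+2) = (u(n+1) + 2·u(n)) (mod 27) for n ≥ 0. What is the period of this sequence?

6

Computing terms: u(0) = 2, u(1) = 7, u(2) = 11, u(3) = 25, u(4) = 20, u(5) = 16, u(6) = 2, u(7) = 7.
The sequence repeats with period 6.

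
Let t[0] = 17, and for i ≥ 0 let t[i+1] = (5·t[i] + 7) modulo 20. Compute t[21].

12

We have t[0] = 17; t[1] = 12; t[2] = 7; t[3] = 2; t[4] = 17.
The sequence repeats with period 4.
So t[21] = t[0 + ((21-0) mod 4)] = t[1] = 12.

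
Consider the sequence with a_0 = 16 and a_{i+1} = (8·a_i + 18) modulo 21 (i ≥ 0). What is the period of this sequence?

a_0 = 16; a_1 = 20; a_2 = 10; a_3 = 14; a_4 = 4; a_5 = 8; a_6 = 19; a_7 = 2; a_8 = 13; a_9 = 17; a_{10} = 7; a_{11} = 11; a_{12} = 1; a_{13} = 5; a_{14} = 16.
Since a_{14} = a_0 = 16, the sequence is periodic with period 14.

14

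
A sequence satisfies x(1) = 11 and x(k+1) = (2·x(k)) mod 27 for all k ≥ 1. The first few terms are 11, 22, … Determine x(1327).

Listing terms: x(1) = 11, x(2) = 22, x(3) = 17, x(4) = 7, x(5) = 14, x(6) = 1, x(7) = 2, x(8) = 4, x(9) = 8, x(10) = 16, x(11) = 5, x(12) = 10, x(13) = 20, x(14) = 13, x(15) = 26, x(16) = 25, x(17) = 23, x(18) = 19, x(19) = 11.
Since x(19) = x(1) = 11, the sequence is periodic with period 18.
(1327 - 1) mod 18 = 12, so x(1327) = x(13) = 20.

20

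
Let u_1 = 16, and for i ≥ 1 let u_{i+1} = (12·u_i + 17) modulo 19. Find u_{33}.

17

Computing terms: u_1 = 16; u_2 = 0; u_3 = 17; u_4 = 12; u_5 = 9; u_6 = 11; u_7 = 16.
The sequence repeats with period 6.
(33 - 1) mod 6 = 2, so u_{33} = u_3 = 17.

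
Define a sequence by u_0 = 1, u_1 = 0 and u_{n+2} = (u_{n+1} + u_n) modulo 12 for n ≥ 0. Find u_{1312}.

Computing terms: u_0 = 1,  u_1 = 0,  u_2 = 1,  u_3 = 1,  u_4 = 2,  u_5 = 3,  u_6 = 5,  u_7 = 8,  u_8 = 1,  u_9 = 9,  u_{10} = 10,  u_{11} = 7,  u_{12} = 5,  u_{13} = 0,  u_{14} = 5,  u_{15} = 5,  u_{16} = 10,  u_{17} = 3,  u_{18} = 1,  u_{19} = 4,  u_{20} = 5,  u_{21} = 9,  u_{22} = 2,  u_{23} = 11,  u_{24} = 1,  u_{25} = 0.
The sequence repeats with period 24.
So u_{1312} = u_{0 + ((1312-0) mod 24)} = u_{16} = 10.

10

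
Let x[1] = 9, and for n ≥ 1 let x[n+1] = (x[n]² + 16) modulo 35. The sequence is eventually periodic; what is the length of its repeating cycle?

Listing terms: x[1] = 9,  x[2] = 27,  x[3] = 10,  x[4] = 11,  x[5] = 32,  x[6] = 25,  x[7] = 11.
Since x[7] = x[4] = 11, the sequence is eventually periodic: after a pre-period of length 3 it cycles with period 3.

3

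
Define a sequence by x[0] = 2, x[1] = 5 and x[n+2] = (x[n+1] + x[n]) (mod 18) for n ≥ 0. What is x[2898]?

4

We have x[0] = 2; x[1] = 5; x[2] = 7; x[3] = 12; x[4] = 1; x[5] = 13; x[6] = 14; x[7] = 9; x[8] = 5; x[9] = 14; x[10] = 1; x[11] = 15; x[12] = 16; x[13] = 13; x[14] = 11; x[15] = 6; x[16] = 17; x[17] = 5; x[18] = 4; x[19] = 9; x[20] = 13; x[21] = 4; x[22] = 17; x[23] = 3; x[24] = 2; x[25] = 5.
The sequence repeats with period 24.
(2898 - 0) mod 24 = 18, so x[2898] = x[18] = 4.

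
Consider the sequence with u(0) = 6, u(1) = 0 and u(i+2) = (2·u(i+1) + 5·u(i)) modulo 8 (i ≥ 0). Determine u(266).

Listing terms: u(0) = 6, u(1) = 0, u(2) = 6, u(3) = 4, u(4) = 6, u(5) = 0.
The sequence repeats with period 4.
So u(266) = u(0 + ((266-0) mod 4)) = u(2) = 6.

6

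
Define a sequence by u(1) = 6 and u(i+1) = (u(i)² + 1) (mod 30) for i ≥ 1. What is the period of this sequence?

We have u(1) = 6, u(2) = 7, u(3) = 20, u(4) = 11, u(5) = 2, u(6) = 5, u(7) = 26, u(8) = 17, u(9) = 20.
Since u(9) = u(3) = 20, the sequence is eventually periodic: after a pre-period of length 2 it cycles with period 6.

6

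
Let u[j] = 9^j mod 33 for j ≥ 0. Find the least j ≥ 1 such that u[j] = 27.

Listing terms: u[0] = 1; u[1] = 9; u[2] = 15; u[3] = 3; u[4] = 27; u[5] = 12; u[6] = 9.
Since u[6] = u[1] = 9, the sequence is eventually periodic: after a pre-period of length 1 it cycles with period 5.
The value 27 first appears (with j ≥ 1) at u[4].

4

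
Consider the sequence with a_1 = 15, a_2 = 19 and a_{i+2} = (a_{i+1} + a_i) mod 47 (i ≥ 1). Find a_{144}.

Listing terms: a_1 = 15, a_2 = 19, a_3 = 34, a_4 = 6, a_5 = 40, a_6 = 46, a_7 = 39, a_8 = 38, a_9 = 30, a_{10} = 21, a_{11} = 4, a_{12} = 25, a_{13} = 29, a_{14} = 7, a_{15} = 36, a_{16} = 43, a_{17} = 32, a_{18} = 28, a_{19} = 13, a_{20} = 41, a_{21} = 7, a_{22} = 1, a_{23} = 8, a_{24} = 9, a_{25} = 17, a_{26} = 26, a_{27} = 43, a_{28} = 22, a_{29} = 18, a_{30} = 40, a_{31} = 11, a_{32} = 4, a_{33} = 15, a_{34} = 19.
Since (a_{33}, a_{34}) = (a_1, a_2) = (15, 19) (two consecutive terms determine the rest), the sequence is periodic with period 32.
(144 - 1) mod 32 = 15, so a_{144} = a_{16} = 43.

43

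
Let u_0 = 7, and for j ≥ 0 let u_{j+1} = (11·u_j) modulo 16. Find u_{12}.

u_0 = 7; u_1 = 13; u_2 = 15; u_3 = 5; u_4 = 7.
Since u_4 = u_0 = 7, the sequence is periodic with period 4.
So u_{12} = u_{0 + ((12-0) mod 4)} = u_0 = 7.

7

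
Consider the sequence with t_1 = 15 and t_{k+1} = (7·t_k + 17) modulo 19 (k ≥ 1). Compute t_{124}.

t_1 = 15; t_2 = 8; t_3 = 16; t_4 = 15.
The sequence repeats with period 3.
So t_{124} = t_{1 + ((124-1) mod 3)} = t_1 = 15.

15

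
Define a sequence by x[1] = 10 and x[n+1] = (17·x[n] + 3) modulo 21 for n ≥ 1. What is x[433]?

Computing terms: x[1] = 10; x[2] = 5; x[3] = 4; x[4] = 8; x[5] = 13; x[6] = 14; x[7] = 10.
The sequence repeats with period 6.
So x[433] = x[1 + ((433-1) mod 6)] = x[1] = 10.

10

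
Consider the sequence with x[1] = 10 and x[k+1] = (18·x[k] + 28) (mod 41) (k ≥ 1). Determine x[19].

Listing terms: x[1] = 10; x[2] = 3; x[3] = 0; x[4] = 28; x[5] = 40; x[6] = 10.
Since x[6] = x[1] = 10, the sequence is periodic with period 5.
So x[19] = x[1 + ((19-1) mod 5)] = x[4] = 28.

28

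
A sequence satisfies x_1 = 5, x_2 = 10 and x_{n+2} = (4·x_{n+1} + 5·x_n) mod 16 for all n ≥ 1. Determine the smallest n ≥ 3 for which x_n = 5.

Computing terms: x_1 = 5; x_2 = 10; x_3 = 1; x_4 = 6; x_5 = 13; x_6 = 2; x_7 = 9; x_8 = 14; x_9 = 5; x_{10} = 10.
Since (x_9, x_{10}) = (x_1, x_2) = (5, 10) (two consecutive terms determine the rest), the sequence is periodic with period 8.
The value 5 next appears (with n ≥ 3) at x_9.

9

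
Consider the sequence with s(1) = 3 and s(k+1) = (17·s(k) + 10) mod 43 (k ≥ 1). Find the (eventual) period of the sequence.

21

We have s(1) = 3, s(2) = 18, s(3) = 15, s(4) = 7, s(5) = 0, s(6) = 10, s(7) = 8, s(8) = 17, s(9) = 41, s(10) = 19, s(11) = 32, s(12) = 38, s(13) = 11, s(14) = 25, s(15) = 5, s(16) = 9, s(17) = 34, s(18) = 29, s(19) = 30, s(20) = 4, s(21) = 35, s(22) = 3.
Since s(22) = s(1) = 3, the sequence is periodic with period 21.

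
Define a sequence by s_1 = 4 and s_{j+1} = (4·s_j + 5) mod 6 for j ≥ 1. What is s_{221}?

s_1 = 4, s_2 = 3, s_3 = 5, s_4 = 1, s_5 = 3.
Since s_5 = s_2 = 3, the sequence is eventually periodic: after a pre-period of length 1 it cycles with period 3.
For j ≥ 2, s_j depends only on (j - 2) mod 3. (221 - 2) mod 3 = 0, so s_{221} = s_2 = 3.

3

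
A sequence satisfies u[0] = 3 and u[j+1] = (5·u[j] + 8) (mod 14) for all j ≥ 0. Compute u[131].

Computing terms: u[0] = 3,  u[1] = 9,  u[2] = 11,  u[3] = 7,  u[4] = 1,  u[5] = 13,  u[6] = 3.
The sequence repeats with period 6.
(131 - 0) mod 6 = 5, so u[131] = u[5] = 13.

13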